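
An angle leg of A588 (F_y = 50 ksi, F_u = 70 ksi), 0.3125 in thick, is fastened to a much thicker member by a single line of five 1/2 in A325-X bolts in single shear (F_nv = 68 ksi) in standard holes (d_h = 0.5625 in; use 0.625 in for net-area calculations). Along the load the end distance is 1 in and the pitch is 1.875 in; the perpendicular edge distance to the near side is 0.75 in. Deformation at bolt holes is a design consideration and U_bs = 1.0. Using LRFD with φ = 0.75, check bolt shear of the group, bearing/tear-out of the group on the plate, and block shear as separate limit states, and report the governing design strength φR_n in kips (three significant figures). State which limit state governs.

50.1 kips (bolt shear governs)

Bolt shear: A_b = π·0.5²/4 = 0.1963 in²; R_n = 68 × 0.1963 × 5 × 1 = 66.76 kips → 0.75 × 66.76 = 50.1 kips.
Bearing: edge l_c = 0.7188, r_n = 18.87 kips; interior l_c = 1.312, r_n = 26.25 kips; R_n = 18.87 + 4·26.25 = 123.9 kips → 92.9 kips.
Block shear: A_gv = 2.656, A_nv = 1.777, A_nt = 0.1367 in²; R_n = min(0.6F_uA_nv, 0.6F_yA_gv) + U_bs·F_u·A_nt = 84.22 kips → 63.2 kips.
Bolt shear governs: 50.1 kips.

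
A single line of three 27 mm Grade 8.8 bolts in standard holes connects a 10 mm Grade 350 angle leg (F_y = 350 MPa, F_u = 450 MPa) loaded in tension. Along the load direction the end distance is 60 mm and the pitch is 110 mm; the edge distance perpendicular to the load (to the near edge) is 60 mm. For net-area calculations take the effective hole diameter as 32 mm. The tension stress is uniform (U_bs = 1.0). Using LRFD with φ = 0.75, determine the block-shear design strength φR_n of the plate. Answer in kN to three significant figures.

Shear plane L_v = 60 + 2·110 = 280 mm; A_gv = 280 × 10 = 2800 mm².
A_nv = (280 − 2.5·32) × 10 = 2000 mm².
A_nt = (60 − 0.5·32) × 10 = 440 mm².
0.6 F_u A_nv = 540 kN; 0.6 F_y A_gv = 588 kN → shear rupture governs the shear term.
R_n = 540 + 1.0 × 450 × 440 / 1000 = 738 kN.
Design strength φR_n = 0.75 × 738 = 554 kN.

554 kN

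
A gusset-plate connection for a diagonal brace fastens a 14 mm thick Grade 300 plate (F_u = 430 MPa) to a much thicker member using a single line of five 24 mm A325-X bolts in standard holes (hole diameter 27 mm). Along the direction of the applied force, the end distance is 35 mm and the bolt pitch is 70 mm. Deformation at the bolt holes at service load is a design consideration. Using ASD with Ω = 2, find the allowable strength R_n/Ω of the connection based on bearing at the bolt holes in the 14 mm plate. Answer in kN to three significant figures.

699 kN

Per bolt r_n = 1.2 l_c t F_u ≤ 2.4 d t F_u; upper limit = 2.4 × 24 × 14 × 430 / 1000 = 346.8 kN.
Edge bolt: l_c = 35 − 27/2 = 21.5 mm → 1.2 × 21.5 × 14 × 430 / 1000 = 155.3 → r_n = 155.3 kN.
Interior bolts: l_c = 70 − 27 = 43 mm → 1.2 × 43 × 14 × 430 / 1000 = 310.6 → r_n = 310.6 kN.
R_n = 1 × 155.3 + 4 × 310.6 = 1398 kN.
Allowable strength R_n/Ω = 1398 / 2 = 699 kN.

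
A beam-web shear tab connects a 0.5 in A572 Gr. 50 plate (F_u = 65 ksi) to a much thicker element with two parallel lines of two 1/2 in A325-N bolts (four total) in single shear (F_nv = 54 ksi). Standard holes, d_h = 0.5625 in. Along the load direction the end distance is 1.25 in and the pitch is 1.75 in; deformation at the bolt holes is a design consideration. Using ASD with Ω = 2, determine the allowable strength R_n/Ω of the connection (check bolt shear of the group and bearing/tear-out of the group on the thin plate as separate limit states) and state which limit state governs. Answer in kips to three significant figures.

21.2 kips (bolt shear governs)

Bolt shear: A_b = π·0.5²/4 = 0.1963 in²; R_n = 54 × 0.1963 × 4 × 1 = 42.41 kips → 42.41 / 2 = 21.2 kips.
Bearing (1.2 l_c t F_u ≤ 2.4 d t F_u): upper limit = 2.4·0.5·0.5·65 = 39 kips.
  Edge l_c = 1.25 − 0.5625/2 = 0.9688 → r_n = 37.78 kips; interior l_c = 1.75 − 0.5625 = 1.188 → r_n = 39 kips.
  R_n,bearing = 2·37.78 + 2·39 = 153.6 kips → 153.6 / 2 = 76.8 kips.
Bolt shear governs: 21.2 kips.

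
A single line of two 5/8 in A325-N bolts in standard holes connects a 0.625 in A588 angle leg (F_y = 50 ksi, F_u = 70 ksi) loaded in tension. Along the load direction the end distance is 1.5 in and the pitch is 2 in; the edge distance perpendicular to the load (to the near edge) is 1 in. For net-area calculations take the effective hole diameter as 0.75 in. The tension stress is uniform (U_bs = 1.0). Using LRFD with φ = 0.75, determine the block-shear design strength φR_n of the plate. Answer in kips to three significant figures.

67.3 kips

Shear plane L_v = 1.5 + 1·2 = 3.5 in; A_gv = 3.5 × 0.625 = 2.188 in².
A_nv = (3.5 − 1.5·0.75) × 0.625 = 1.484 in².
A_nt = (1 − 0.5·0.75) × 0.625 = 0.3906 in².
0.6 F_u A_nv = 62.34 kips; 0.6 F_y A_gv = 65.62 kips → shear rupture governs the shear term.
R_n = 62.34 + 1.0 × 70 × 0.3906 = 89.69 kips.
Design strength φR_n = 0.75 × 89.69 = 67.3 kips.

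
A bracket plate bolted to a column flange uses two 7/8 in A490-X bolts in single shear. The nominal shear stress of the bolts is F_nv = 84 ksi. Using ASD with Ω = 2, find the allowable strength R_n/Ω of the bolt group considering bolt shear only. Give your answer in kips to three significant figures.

A_b = π × 0.875² / 4 = 0.6013 in².
R_n = F_nv · A_b · n · n_s = 84 × 0.6013 × 2 × 1 = 101 kips.
Allowable strength R_n/Ω = 101 / 2 = 50.5 kips.

50.5 kips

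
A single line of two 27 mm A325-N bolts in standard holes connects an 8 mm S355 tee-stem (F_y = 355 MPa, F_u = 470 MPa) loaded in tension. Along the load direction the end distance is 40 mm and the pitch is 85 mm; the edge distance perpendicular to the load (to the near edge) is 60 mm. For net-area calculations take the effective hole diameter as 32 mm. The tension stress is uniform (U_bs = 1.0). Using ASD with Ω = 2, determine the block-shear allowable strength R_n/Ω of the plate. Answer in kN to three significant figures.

170 kN

Shear plane L_v = 40 + 1·85 = 125 mm; A_gv = 125 × 8 = 1000 mm².
A_nv = (125 − 1.5·32) × 8 = 616 mm².
A_nt = (60 − 0.5·32) × 8 = 352 mm².
0.6 F_u A_nv = 173.7 kN; 0.6 F_y A_gv = 213 kN → shear rupture governs the shear term.
R_n = 173.7 + 1.0 × 470 × 352 / 1000 = 339.2 kN.
Allowable strength R_n/Ω = 339.2 / 2 = 170 kN.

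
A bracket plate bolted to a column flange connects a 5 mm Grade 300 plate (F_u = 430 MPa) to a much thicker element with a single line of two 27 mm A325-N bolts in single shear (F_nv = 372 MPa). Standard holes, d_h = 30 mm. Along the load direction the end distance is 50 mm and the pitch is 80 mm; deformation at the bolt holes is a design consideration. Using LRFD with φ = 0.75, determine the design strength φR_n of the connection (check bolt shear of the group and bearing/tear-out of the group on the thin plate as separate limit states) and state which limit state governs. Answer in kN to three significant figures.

164 kN (bearing governs)

Bolt shear: A_b = π·27²/4 = 572.6 mm²; R_n = 372 × 572.6 × 2 × 1 / 1000 = 426 kN → 0.75 × 426 = 319 kN.
Bearing (1.2 l_c t F_u ≤ 2.4 d t F_u): upper limit = 2.4·27·5·430 / 1000 = 139.3 kN.
  Edge l_c = 50 − 30/2 = 35 → r_n = 90.3 kN; interior l_c = 80 − 30 = 50 → r_n = 129 kN.
  R_n,bearing = 1·90.3 + 1·129 = 219.3 kN → 0.75 × 219.3 = 164 kN.
Bearing governs: 164 kN.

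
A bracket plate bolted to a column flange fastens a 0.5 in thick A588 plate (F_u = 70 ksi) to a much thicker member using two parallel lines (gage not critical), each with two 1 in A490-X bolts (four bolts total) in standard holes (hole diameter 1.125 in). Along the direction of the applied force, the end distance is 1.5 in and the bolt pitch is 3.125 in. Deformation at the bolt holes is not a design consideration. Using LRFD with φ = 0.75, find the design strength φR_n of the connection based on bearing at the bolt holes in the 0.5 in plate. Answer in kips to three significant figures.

231 kips

Per bolt r_n = 1.5 l_c t F_u ≤ 3.0 d t F_u; upper limit = 3.0 × 1 × 0.5 × 70 = 105 kips.
Edge bolt: l_c = 1.5 − 1.125/2 = 0.9375 in → 1.5 × 0.9375 × 0.5 × 70 = 49.22 → r_n = 49.22 kips.
Interior bolts: l_c = 3.125 − 1.125 = 2 in → 1.5 × 2 × 0.5 × 70 = 105 → r_n = 105 kips.
R_n = 2 × 49.22 + 2 × 105 = 308.4 kips.
Design strength φR_n = 0.75 × 308.4 = 231 kips.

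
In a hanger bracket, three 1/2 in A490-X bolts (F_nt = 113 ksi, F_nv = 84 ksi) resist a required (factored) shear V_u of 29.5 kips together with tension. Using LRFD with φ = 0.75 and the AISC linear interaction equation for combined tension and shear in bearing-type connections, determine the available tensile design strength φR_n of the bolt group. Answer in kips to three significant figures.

25.2 kips

A_b = π·0.5²/4 = 0.1963 in²; f_rv = 29.5 / (3 × 0.1963) = 50.08 ksi.
F'_nt = 1.3 F_nt − (F_nt / φF_nv) f_rv = 1.3·113 − (113/(0.75·84))·50.08 = 57.07 ksi, capped at F_nt → F'_nt = 57.07 ksi.
R_n = F'_nt · A_b · n = 57.07 × 0.1963 × 3 = 33.62 kips.
Design strength φR_n = 0.75 × 33.62 = 25.2 kips.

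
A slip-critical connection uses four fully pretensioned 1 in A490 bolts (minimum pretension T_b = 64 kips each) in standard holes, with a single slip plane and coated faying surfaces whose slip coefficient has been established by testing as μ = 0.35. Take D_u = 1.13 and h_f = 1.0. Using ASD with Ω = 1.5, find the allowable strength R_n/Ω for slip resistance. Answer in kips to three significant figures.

67.5 kips

R_n = μ · D_u · h_f · T_b · n_s · n_b = 0.35 × 1.13 × 1.0 × 64 × 1 × 4 = 101.2 kips.
Allowable strength R_n/Ω = 101.2 / 1.5 = 67.5 kips.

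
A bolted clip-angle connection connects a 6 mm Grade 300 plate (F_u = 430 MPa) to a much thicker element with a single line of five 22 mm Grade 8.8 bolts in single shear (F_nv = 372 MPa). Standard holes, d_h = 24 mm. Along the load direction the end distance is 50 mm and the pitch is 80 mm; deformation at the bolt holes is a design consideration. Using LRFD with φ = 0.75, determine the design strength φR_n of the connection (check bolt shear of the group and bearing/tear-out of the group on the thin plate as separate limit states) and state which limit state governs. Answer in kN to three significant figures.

Bolt shear: A_b = π·22²/4 = 380.1 mm²; R_n = 372 × 380.1 × 5 × 1 / 1000 = 707 kN → 0.75 × 707 = 530 kN.
Bearing (1.2 l_c t F_u ≤ 2.4 d t F_u): upper limit = 2.4·22·6·430 / 1000 = 136.2 kN.
  Edge l_c = 50 − 24/2 = 38 → r_n = 117.6 kN; interior l_c = 80 − 24 = 56 → r_n = 136.2 kN.
  R_n,bearing = 1·117.6 + 4·136.2 = 662.5 kN → 0.75 × 662.5 = 497 kN.
Bearing governs: 497 kN.

497 kN (bearing governs)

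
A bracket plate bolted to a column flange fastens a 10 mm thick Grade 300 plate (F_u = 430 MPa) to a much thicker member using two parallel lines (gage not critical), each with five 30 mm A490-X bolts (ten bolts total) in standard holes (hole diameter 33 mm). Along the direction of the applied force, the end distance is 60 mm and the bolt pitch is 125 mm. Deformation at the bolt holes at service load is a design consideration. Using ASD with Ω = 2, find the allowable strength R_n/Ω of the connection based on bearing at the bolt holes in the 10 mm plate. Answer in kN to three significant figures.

Per bolt r_n = 1.2 l_c t F_u ≤ 2.4 d t F_u; upper limit = 2.4 × 30 × 10 × 430 / 1000 = 309.6 kN.
Edge bolt: l_c = 60 − 33/2 = 43.5 mm → 1.2 × 43.5 × 10 × 430 / 1000 = 224.5 → r_n = 224.5 kN.
Interior bolts: l_c = 125 − 33 = 92 mm → 1.2 × 92 × 10 × 430 / 1000 = 474.7 → r_n = 309.6 kN.
R_n = 2 × 224.5 + 8 × 309.6 = 2926 kN.
Allowable strength R_n/Ω = 2926 / 2 = 1460 kN.

1460 kN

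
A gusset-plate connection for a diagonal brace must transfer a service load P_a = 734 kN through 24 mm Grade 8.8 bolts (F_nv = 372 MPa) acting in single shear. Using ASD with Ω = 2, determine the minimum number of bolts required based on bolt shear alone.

9 bolts

A_b = π·24²/4 = 452.4 mm².
Per-bolt allowable strength R_n/Ω = 372 × 452.4 × 1 / 1000 / 2 = 84.14 kN.
n ≥ 734 / 84.14 = 8.723 → use 9 bolts.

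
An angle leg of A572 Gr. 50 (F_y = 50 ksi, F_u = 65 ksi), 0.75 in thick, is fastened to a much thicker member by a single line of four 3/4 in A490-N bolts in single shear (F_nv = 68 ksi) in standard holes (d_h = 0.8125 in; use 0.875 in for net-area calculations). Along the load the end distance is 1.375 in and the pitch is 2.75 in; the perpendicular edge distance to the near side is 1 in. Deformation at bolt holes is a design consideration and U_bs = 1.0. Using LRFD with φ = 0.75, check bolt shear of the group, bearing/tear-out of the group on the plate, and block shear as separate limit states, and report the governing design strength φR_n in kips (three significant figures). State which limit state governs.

Bolt shear: A_b = π·0.75²/4 = 0.4418 in²; R_n = 68 × 0.4418 × 4 × 1 = 120.2 kips → 0.75 × 120.2 = 90.1 kips.
Bearing: edge l_c = 0.9688, r_n = 56.67 kips; interior l_c = 1.938, r_n = 87.75 kips; R_n = 56.67 + 3·87.75 = 319.9 kips → 240 kips.
Block shear: A_gv = 7.219, A_nv = 4.922, A_nt = 0.4219 in²; R_n = min(0.6F_uA_nv, 0.6F_yA_gv) + U_bs·F_u·A_nt = 219.4 kips → 165 kips.
Bolt shear governs: 90.1 kips.

90.1 kips (bolt shear governs)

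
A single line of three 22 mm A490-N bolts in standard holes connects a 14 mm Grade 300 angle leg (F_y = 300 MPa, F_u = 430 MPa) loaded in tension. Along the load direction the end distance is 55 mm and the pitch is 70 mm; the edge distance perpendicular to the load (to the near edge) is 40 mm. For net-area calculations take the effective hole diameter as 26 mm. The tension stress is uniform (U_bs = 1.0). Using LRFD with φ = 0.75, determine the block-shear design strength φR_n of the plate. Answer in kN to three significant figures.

Shear plane L_v = 55 + 2·70 = 195 mm; A_gv = 195 × 14 = 2730 mm².
A_nv = (195 − 2.5·26) × 14 = 1820 mm².
A_nt = (40 − 0.5·26) × 14 = 378 mm².
0.6 F_u A_nv = 469.6 kN; 0.6 F_y A_gv = 491.4 kN → shear rupture governs the shear term.
R_n = 469.6 + 1.0 × 430 × 378 / 1000 = 632.1 kN.
Design strength φR_n = 0.75 × 632.1 = 474 kN.

474 kN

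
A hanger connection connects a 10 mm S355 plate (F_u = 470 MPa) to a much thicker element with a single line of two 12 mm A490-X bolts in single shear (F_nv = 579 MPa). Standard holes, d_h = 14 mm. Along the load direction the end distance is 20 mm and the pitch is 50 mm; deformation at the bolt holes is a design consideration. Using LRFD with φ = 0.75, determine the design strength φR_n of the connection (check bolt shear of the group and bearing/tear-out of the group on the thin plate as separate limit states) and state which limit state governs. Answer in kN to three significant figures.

98.2 kN (bolt shear governs)

Bolt shear: A_b = π·12²/4 = 113.1 mm²; R_n = 579 × 113.1 × 2 × 1 / 1000 = 131 kN → 0.75 × 131 = 98.2 kN.
Bearing (1.2 l_c t F_u ≤ 2.4 d t F_u): upper limit = 2.4·12·10·470 / 1000 = 135.4 kN.
  Edge l_c = 20 − 14/2 = 13 → r_n = 73.32 kN; interior l_c = 50 − 14 = 36 → r_n = 135.4 kN.
  R_n,bearing = 1·73.32 + 1·135.4 = 208.7 kN → 0.75 × 208.7 = 157 kN.
Bolt shear governs: 98.2 kN.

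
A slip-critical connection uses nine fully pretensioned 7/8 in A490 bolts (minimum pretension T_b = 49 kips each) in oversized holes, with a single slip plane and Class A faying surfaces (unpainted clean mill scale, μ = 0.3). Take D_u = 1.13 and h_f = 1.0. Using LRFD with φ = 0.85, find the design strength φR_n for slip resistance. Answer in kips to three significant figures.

127 kips

R_n = μ · D_u · h_f · T_b · n_s · n_b = 0.3 × 1.13 × 1.0 × 49 × 1 × 9 = 149.5 kips.
Design strength φR_n = 0.85 × 149.5 = 127 kips.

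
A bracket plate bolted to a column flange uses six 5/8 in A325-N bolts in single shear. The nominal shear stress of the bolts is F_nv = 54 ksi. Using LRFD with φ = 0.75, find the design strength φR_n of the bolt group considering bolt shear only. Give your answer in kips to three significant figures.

74.6 kips

A_b = π × 0.625² / 4 = 0.3068 in².
R_n = F_nv · A_b · n · n_s = 54 × 0.3068 × 6 × 1 = 99.4 kips.
Design strength φR_n = 0.75 × 99.4 = 74.6 kips.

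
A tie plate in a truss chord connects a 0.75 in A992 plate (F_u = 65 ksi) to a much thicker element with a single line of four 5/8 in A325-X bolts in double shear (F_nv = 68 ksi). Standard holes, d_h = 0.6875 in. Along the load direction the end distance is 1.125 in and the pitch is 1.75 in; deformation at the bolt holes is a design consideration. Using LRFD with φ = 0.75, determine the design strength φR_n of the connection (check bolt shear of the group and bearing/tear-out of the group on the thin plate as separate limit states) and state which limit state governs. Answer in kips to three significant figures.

125 kips (bolt shear governs)

Bolt shear: A_b = π·0.625²/4 = 0.3068 in²; R_n = 68 × 0.3068 × 4 × 2 = 166.9 kips → 0.75 × 166.9 = 125 kips.
Bearing (1.2 l_c t F_u ≤ 2.4 d t F_u): upper limit = 2.4·0.625·0.75·65 = 73.12 kips.
  Edge l_c = 1.125 − 0.6875/2 = 0.7812 → r_n = 45.7 kips; interior l_c = 1.75 − 0.6875 = 1.062 → r_n = 62.16 kips.
  R_n,bearing = 1·45.7 + 3·62.16 = 232.2 kips → 0.75 × 232.2 = 174 kips.
Bolt shear governs: 125 kips.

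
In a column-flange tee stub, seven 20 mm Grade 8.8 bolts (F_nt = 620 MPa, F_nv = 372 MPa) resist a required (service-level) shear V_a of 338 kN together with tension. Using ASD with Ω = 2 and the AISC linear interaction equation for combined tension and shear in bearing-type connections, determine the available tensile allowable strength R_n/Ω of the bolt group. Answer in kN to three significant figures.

323 kN

A_b = π·20²/4 = 314.2 mm²; f_rv = 338 × 1000 / (7 × 314.2) = 153.7 MPa.
F'_nt = 1.3 F_nt − (Ω F_nt / F_nv) f_rv = 1.3·620 − (2·620/372)·153.7 = 293.7 MPa, capped at F_nt → F'_nt = 293.7 MPa.
R_n = F'_nt · A_b · n = 293.7 × 314.2 × 7 / 1000 = 645.8 kN.
Allowable strength R_n/Ω = 645.8 / 2 = 323 kN.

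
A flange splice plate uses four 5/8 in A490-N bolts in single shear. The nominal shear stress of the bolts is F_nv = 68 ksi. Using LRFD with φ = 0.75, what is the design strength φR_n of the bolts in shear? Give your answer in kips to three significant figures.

A_b = π × 0.625² / 4 = 0.3068 in².
R_n = F_nv · A_b · n · n_s = 68 × 0.3068 × 4 × 1 = 83.45 kips.
Design strength φR_n = 0.75 × 83.45 = 62.6 kips.

62.6 kips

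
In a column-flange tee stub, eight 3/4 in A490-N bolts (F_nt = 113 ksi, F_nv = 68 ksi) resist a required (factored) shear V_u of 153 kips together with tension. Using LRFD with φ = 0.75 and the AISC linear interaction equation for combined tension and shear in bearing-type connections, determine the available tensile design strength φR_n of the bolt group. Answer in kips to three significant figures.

A_b = π·0.75²/4 = 0.4418 in²; f_rv = 153 / (8 × 0.4418) = 43.29 ksi.
F'_nt = 1.3 F_nt − (F_nt / φF_nv) f_rv = 1.3·113 − (113/(0.75·68))·43.29 = 50.98 ksi, capped at F_nt → F'_nt = 50.98 ksi.
R_n = F'_nt · A_b · n = 50.98 × 0.4418 × 8 = 180.2 kips.
Design strength φR_n = 0.75 × 180.2 = 135 kips.

135 kips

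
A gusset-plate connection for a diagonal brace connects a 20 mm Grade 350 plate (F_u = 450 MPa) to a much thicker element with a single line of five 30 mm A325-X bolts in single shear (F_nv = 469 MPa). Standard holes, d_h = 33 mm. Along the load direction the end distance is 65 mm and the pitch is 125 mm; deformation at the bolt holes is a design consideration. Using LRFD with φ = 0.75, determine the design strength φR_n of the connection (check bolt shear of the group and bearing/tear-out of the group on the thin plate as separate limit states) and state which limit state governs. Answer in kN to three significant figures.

1240 kN (bolt shear governs)

Bolt shear: A_b = π·30²/4 = 706.9 mm²; R_n = 469 × 706.9 × 5 × 1 / 1000 = 1658 kN → 0.75 × 1658 = 1240 kN.
Bearing (1.2 l_c t F_u ≤ 2.4 d t F_u): upper limit = 2.4·30·20·450 / 1000 = 648 kN.
  Edge l_c = 65 − 33/2 = 48.5 → r_n = 523.8 kN; interior l_c = 125 − 33 = 92 → r_n = 648 kN.
  R_n,bearing = 1·523.8 + 4·648 = 3116 kN → 0.75 × 3116 = 2340 kN.
Bolt shear governs: 1240 kN.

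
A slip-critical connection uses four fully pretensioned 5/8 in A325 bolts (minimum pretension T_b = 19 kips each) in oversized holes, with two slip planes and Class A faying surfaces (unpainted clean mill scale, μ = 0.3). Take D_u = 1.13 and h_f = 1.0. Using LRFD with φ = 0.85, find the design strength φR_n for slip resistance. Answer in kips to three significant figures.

43.8 kips

R_n = μ · D_u · h_f · T_b · n_s · n_b = 0.3 × 1.13 × 1.0 × 19 × 2 × 4 = 51.53 kips.
Design strength φR_n = 0.85 × 51.53 = 43.8 kips.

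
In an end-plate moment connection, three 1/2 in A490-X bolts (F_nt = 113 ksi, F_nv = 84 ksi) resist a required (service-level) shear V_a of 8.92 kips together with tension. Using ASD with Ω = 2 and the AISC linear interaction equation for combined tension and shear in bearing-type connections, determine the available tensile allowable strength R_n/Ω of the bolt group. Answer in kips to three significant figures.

31.3 kips

A_b = π·0.5²/4 = 0.1963 in²; f_rv = 8.92 / (3 × 0.1963) = 15.14 ksi.
F'_nt = 1.3 F_nt − (Ω F_nt / F_nv) f_rv = 1.3·113 − (2·113/84)·15.14 = 106.2 ksi, capped at F_nt → F'_nt = 106.2 ksi.
R_n = F'_nt · A_b · n = 106.2 × 0.1963 × 3 = 62.53 kips.
Allowable strength R_n/Ω = 62.53 / 2 = 31.3 kips.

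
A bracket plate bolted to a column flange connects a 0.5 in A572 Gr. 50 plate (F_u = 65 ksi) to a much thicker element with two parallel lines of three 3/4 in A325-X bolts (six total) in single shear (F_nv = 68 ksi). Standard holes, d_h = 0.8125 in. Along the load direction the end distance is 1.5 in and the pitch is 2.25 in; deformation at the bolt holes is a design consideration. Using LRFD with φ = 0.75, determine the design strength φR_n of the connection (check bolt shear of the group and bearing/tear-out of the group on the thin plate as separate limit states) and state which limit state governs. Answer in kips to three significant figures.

Bolt shear: A_b = π·0.75²/4 = 0.4418 in²; R_n = 68 × 0.4418 × 6 × 1 = 180.2 kips → 0.75 × 180.2 = 135 kips.
Bearing (1.2 l_c t F_u ≤ 2.4 d t F_u): upper limit = 2.4·0.75·0.5·65 = 58.5 kips.
  Edge l_c = 1.5 − 0.8125/2 = 1.094 → r_n = 42.66 kips; interior l_c = 2.25 − 0.8125 = 1.438 → r_n = 56.06 kips.
  R_n,bearing = 2·42.66 + 4·56.06 = 309.6 kips → 0.75 × 309.6 = 232 kips.
Bolt shear governs: 135 kips.

135 kips (bolt shear governs)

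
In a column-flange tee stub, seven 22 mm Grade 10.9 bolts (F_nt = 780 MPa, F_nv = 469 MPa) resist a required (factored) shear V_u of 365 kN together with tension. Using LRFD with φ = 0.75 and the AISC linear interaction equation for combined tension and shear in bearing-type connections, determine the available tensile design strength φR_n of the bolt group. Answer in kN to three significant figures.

1420 kN

A_b = π·22²/4 = 380.1 mm²; f_rv = 365 × 1000 / (7 × 380.1) = 137.2 MPa.
F'_nt = 1.3 F_nt − (F_nt / φF_nv) f_rv = 1.3·780 − (780/(0.75·469))·137.2 = 709.8 MPa, capped at F_nt → F'_nt = 709.8 MPa.
R_n = F'_nt · A_b · n = 709.8 × 380.1 × 7 / 1000 = 1889 kN.
Design strength φR_n = 0.75 × 1889 = 1420 kN.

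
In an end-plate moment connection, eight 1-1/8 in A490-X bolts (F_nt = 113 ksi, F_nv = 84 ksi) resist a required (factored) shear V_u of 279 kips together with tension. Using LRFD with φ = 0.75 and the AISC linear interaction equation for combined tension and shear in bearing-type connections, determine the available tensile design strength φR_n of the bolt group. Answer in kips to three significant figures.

501 kips

A_b = π·1.125²/4 = 0.994 in²; f_rv = 279 / (8 × 0.994) = 35.08 ksi.
F'_nt = 1.3 F_nt − (F_nt / φF_nv) f_rv = 1.3·113 − (113/(0.75·84))·35.08 = 83.97 ksi, capped at F_nt → F'_nt = 83.97 ksi.
R_n = F'_nt · A_b · n = 83.97 × 0.994 × 8 = 667.7 kips.
Design strength φR_n = 0.75 × 667.7 = 501 kips.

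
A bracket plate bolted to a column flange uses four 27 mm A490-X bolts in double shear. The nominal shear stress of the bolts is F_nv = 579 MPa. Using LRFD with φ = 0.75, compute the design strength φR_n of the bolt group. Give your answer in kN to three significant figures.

1990 kN

A_b = π × 27² / 4 = 572.6 mm².
R_n = F_nv · A_b · n · n_s = 579 × 572.6 × 4 × 2 / 1000 = 2652 kN.
Design strength φR_n = 0.75 × 2652 = 1990 kN.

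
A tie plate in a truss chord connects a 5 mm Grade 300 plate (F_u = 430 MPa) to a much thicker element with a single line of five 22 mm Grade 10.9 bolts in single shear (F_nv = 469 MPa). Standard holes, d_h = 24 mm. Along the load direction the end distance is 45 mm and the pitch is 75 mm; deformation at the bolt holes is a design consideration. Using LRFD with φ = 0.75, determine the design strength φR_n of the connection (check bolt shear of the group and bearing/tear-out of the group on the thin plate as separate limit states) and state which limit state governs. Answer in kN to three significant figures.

404 kN (bearing governs)

Bolt shear: A_b = π·22²/4 = 380.1 mm²; R_n = 469 × 380.1 × 5 × 1 / 1000 = 891.4 kN → 0.75 × 891.4 = 669 kN.
Bearing (1.2 l_c t F_u ≤ 2.4 d t F_u): upper limit = 2.4·22·5·430 / 1000 = 113.5 kN.
  Edge l_c = 45 − 24/2 = 33 → r_n = 85.14 kN; interior l_c = 75 − 24 = 51 → r_n = 113.5 kN.
  R_n,bearing = 1·85.14 + 4·113.5 = 539.2 kN → 0.75 × 539.2 = 404 kN.
Bearing governs: 404 kN.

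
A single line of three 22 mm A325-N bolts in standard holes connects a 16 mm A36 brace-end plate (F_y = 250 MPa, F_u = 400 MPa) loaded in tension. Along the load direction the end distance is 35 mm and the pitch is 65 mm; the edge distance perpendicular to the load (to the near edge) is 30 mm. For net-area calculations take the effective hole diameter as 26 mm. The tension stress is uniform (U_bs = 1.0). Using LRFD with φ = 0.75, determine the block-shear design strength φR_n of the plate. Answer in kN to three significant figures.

370 kN

Shear plane L_v = 35 + 2·65 = 165 mm; A_gv = 165 × 16 = 2640 mm².
A_nv = (165 − 2.5·26) × 16 = 1600 mm².
A_nt = (30 − 0.5·26) × 16 = 272 mm².
0.6 F_u A_nv = 384 kN; 0.6 F_y A_gv = 396 kN → shear rupture governs the shear term.
R_n = 384 + 1.0 × 400 × 272 / 1000 = 492.8 kN.
Design strength φR_n = 0.75 × 492.8 = 370 kN.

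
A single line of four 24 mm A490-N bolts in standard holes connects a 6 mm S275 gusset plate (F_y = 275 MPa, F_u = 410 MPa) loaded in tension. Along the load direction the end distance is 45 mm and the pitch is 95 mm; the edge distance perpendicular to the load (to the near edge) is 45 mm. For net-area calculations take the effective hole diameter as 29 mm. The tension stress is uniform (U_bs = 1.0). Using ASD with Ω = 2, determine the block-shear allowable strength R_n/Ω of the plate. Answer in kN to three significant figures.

201 kN

Shear plane L_v = 45 + 3·95 = 330 mm; A_gv = 330 × 6 = 1980 mm².
A_nv = (330 − 3.5·29) × 6 = 1371 mm².
A_nt = (45 − 0.5·29) × 6 = 183 mm².
0.6 F_u A_nv = 337.3 kN; 0.6 F_y A_gv = 326.7 kN → shear yielding governs the shear term.
R_n = 326.7 + 1.0 × 410 × 183 / 1000 = 401.7 kN.
Allowable strength R_n/Ω = 401.7 / 2 = 201 kN.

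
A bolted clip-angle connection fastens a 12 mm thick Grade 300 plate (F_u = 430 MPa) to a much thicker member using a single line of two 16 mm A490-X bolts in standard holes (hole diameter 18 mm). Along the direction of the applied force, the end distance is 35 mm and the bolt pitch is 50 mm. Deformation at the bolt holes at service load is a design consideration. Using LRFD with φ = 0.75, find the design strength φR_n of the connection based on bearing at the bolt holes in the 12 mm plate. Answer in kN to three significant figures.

269 kN

Per bolt r_n = 1.2 l_c t F_u ≤ 2.4 d t F_u; upper limit = 2.4 × 16 × 12 × 430 / 1000 = 198.1 kN.
Edge bolt: l_c = 35 − 18/2 = 26 mm → 1.2 × 26 × 12 × 430 / 1000 = 161 → r_n = 161 kN.
Interior bolts: l_c = 50 − 18 = 32 mm → 1.2 × 32 × 12 × 430 / 1000 = 198.1 → r_n = 198.1 kN.
R_n = 1 × 161 + 1 × 198.1 = 359.1 kN.
Design strength φR_n = 0.75 × 359.1 = 269 kN.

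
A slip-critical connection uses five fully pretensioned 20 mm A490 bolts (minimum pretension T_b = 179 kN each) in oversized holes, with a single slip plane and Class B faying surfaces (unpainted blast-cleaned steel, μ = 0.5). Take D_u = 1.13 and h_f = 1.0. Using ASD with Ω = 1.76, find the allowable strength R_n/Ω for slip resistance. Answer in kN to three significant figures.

287 kN

R_n = μ · D_u · h_f · T_b · n_s · n_b = 0.5 × 1.13 × 1.0 × 179 × 1 × 5 = 505.7 kN.
Allowable strength R_n/Ω = 505.7 / 1.76 = 287 kN.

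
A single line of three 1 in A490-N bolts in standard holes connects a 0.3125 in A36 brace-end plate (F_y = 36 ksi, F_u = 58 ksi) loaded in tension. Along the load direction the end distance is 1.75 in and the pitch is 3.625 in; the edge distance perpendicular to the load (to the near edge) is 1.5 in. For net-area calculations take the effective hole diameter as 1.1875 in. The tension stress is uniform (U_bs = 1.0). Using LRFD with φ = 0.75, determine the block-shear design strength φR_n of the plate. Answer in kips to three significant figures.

57.9 kips

Shear plane L_v = 1.75 + 2·3.625 = 9 in; A_gv = 9 × 0.3125 = 2.812 in².
A_nv = (9 − 2.5·1.1875) × 0.3125 = 1.885 in².
A_nt = (1.5 − 0.5·1.1875) × 0.3125 = 0.2832 in².
0.6 F_u A_nv = 65.59 kips; 0.6 F_y A_gv = 60.75 kips → shear yielding governs the shear term.
R_n = 60.75 + 1.0 × 58 × 0.2832 = 77.18 kips.
Design strength φR_n = 0.75 × 77.18 = 57.9 kips.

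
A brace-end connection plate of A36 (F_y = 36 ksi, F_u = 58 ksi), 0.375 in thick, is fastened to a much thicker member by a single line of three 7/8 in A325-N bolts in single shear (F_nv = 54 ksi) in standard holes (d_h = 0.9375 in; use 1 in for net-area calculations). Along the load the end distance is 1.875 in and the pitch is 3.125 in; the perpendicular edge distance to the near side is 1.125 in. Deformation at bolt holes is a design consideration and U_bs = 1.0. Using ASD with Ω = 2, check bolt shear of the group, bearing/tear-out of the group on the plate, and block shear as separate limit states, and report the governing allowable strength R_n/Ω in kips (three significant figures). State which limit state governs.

Bolt shear: A_b = π·0.875²/4 = 0.6013 in²; R_n = 54 × 0.6013 × 3 × 1 = 97.41 kips → 97.41 / 2 = 48.7 kips.
Bearing: edge l_c = 1.406, r_n = 36.7 kips; interior l_c = 2.188, r_n = 45.68 kips; R_n = 36.7 + 2·45.68 = 128.1 kips → 64 kips.
Block shear: A_gv = 3.047, A_nv = 2.109, A_nt = 0.2344 in²; R_n = min(0.6F_uA_nv, 0.6F_yA_gv) + U_bs·F_u·A_nt = 79.41 kips → 39.7 kips.
Block shear governs: 39.7 kips.

39.7 kips (block shear governs)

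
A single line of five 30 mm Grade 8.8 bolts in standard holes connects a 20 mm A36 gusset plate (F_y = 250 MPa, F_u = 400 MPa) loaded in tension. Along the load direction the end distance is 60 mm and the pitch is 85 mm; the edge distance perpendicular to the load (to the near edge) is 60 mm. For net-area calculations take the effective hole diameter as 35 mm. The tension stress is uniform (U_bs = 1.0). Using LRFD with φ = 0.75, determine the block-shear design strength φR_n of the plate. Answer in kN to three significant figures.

1130 kN

Shear plane L_v = 60 + 4·85 = 400 mm; A_gv = 400 × 20 = 8000 mm².
A_nv = (400 − 4.5·35) × 20 = 4850 mm².
A_nt = (60 − 0.5·35) × 20 = 850 mm².
0.6 F_u A_nv = 1164 kN; 0.6 F_y A_gv = 1200 kN → shear rupture governs the shear term.
R_n = 1164 + 1.0 × 400 × 850 / 1000 = 1504 kN.
Design strength φR_n = 0.75 × 1504 = 1130 kN.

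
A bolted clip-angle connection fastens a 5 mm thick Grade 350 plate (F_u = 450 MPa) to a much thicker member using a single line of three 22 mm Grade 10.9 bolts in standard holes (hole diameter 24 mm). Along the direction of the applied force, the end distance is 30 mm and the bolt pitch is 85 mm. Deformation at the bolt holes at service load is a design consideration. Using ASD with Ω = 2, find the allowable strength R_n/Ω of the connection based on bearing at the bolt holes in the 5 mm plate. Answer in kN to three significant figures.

143 kN

Per bolt r_n = 1.2 l_c t F_u ≤ 2.4 d t F_u; upper limit = 2.4 × 22 × 5 × 450 / 1000 = 118.8 kN.
Edge bolt: l_c = 30 − 24/2 = 18 mm → 1.2 × 18 × 5 × 450 / 1000 = 48.6 → r_n = 48.6 kN.
Interior bolts: l_c = 85 − 24 = 61 mm → 1.2 × 61 × 5 × 450 / 1000 = 164.7 → r_n = 118.8 kN.
R_n = 1 × 48.6 + 2 × 118.8 = 286.2 kN.
Allowable strength R_n/Ω = 286.2 / 2 = 143 kN.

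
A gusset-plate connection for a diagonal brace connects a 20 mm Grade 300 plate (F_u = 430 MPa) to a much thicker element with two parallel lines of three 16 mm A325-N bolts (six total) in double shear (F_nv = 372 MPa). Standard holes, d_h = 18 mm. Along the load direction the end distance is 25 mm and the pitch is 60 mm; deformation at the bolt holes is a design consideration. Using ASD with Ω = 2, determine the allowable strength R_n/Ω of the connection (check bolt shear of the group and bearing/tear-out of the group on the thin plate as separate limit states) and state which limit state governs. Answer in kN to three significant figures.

449 kN (bolt shear governs)

Bolt shear: A_b = π·16²/4 = 201.1 mm²; R_n = 372 × 201.1 × 6 × 2 / 1000 = 897.5 kN → 897.5 / 2 = 449 kN.
Bearing (1.2 l_c t F_u ≤ 2.4 d t F_u): upper limit = 2.4·16·20·430 / 1000 = 330.2 kN.
  Edge l_c = 25 − 18/2 = 16 → r_n = 165.1 kN; interior l_c = 60 − 18 = 42 → r_n = 330.2 kN.
  R_n,bearing = 2·165.1 + 4·330.2 = 1651 kN → 1651 / 2 = 826 kN.
Bolt shear governs: 449 kN.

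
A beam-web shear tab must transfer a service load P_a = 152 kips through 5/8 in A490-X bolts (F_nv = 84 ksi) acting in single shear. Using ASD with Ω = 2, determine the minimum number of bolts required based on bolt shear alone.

A_b = π·0.625²/4 = 0.3068 in².
Per-bolt allowable strength R_n/Ω = 84 × 0.3068 × 1 / 2 = 12.89 kips.
n ≥ 152 / 12.89 = 11.8 → use 12 bolts.

12 bolts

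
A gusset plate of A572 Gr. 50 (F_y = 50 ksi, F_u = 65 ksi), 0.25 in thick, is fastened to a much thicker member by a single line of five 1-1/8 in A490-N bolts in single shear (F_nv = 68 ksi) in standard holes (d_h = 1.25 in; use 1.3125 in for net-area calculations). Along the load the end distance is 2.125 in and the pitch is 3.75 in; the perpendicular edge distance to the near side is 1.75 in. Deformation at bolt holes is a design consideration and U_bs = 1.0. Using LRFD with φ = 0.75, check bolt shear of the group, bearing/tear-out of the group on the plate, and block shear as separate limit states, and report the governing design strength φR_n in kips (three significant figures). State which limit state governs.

95.4 kips (block shear governs)

Bolt shear: A_b = π·1.125²/4 = 0.994 in²; R_n = 68 × 0.994 × 5 × 1 = 338 kips → 0.75 × 338 = 253 kips.
Bearing: edge l_c = 1.5, r_n = 29.25 kips; interior l_c = 2.5, r_n = 43.87 kips; R_n = 29.25 + 4·43.87 = 204.7 kips → 154 kips.
Block shear: A_gv = 4.281, A_nv = 2.805, A_nt = 0.2734 in²; R_n = min(0.6F_uA_nv, 0.6F_yA_gv) + U_bs·F_u·A_nt = 127.2 kips → 95.4 kips.
Block shear governs: 95.4 kips.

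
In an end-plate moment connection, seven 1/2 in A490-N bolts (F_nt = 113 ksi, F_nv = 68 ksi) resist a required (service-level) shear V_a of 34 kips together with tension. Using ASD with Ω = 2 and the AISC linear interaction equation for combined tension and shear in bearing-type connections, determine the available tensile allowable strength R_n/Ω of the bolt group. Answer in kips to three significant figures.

44.5 kips

A_b = π·0.5²/4 = 0.1963 in²; f_rv = 34 / (7 × 0.1963) = 24.74 ksi.
F'_nt = 1.3 F_nt − (Ω F_nt / F_nv) f_rv = 1.3·113 − (2·113/68)·24.74 = 64.69 ksi, capped at F_nt → F'_nt = 64.69 ksi.
R_n = F'_nt · A_b · n = 64.69 × 0.1963 × 7 = 88.91 kips.
Allowable strength R_n/Ω = 88.91 / 2 = 44.5 kips.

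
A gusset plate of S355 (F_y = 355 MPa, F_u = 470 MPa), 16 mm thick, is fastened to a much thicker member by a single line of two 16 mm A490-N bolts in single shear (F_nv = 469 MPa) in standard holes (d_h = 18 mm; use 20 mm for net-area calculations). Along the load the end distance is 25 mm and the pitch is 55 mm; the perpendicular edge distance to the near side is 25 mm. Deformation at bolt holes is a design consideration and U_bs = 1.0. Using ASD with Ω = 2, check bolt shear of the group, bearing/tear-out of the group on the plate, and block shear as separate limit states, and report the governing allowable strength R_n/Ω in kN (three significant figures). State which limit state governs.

Bolt shear: A_b = π·16²/4 = 201.1 mm²; R_n = 469 × 201.1 × 2 × 1 / 1000 = 188.6 kN → 188.6 / 2 = 94.3 kN.
Bearing: edge l_c = 16, r_n = 144.4 kN; interior l_c = 37, r_n = 288.8 kN; R_n = 144.4 + 1·288.8 = 433.2 kN → 217 kN.
Block shear: A_gv = 1280, A_nv = 800, A_nt = 240 mm²; R_n = min(0.6F_uA_nv, 0.6F_yA_gv) + U_bs·F_u·A_nt = 338.4 kN → 169 kN.
Bolt shear governs: 94.3 kN.

94.3 kN (bolt shear governs)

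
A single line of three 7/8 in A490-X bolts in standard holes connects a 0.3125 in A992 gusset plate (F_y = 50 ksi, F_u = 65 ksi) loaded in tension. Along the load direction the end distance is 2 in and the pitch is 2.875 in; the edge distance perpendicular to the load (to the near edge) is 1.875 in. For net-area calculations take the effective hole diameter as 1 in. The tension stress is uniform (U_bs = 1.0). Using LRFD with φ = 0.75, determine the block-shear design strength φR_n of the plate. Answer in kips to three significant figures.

Shear plane L_v = 2 + 2·2.875 = 7.75 in; A_gv = 7.75 × 0.3125 = 2.422 in².
A_nv = (7.75 − 2.5·1) × 0.3125 = 1.641 in².
A_nt = (1.875 − 0.5·1) × 0.3125 = 0.4297 in².
0.6 F_u A_nv = 63.98 kips; 0.6 F_y A_gv = 72.66 kips → shear rupture governs the shear term.
R_n = 63.98 + 1.0 × 65 × 0.4297 = 91.91 kips.
Design strength φR_n = 0.75 × 91.91 = 68.9 kips.

68.9 kips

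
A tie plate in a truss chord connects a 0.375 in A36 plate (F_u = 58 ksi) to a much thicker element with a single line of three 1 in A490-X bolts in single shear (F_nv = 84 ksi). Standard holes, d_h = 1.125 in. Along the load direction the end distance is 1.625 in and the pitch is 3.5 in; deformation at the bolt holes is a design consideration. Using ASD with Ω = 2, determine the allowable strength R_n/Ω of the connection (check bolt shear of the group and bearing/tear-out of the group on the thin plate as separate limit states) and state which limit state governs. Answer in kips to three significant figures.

66.1 kips (bearing governs)

Bolt shear: A_b = π·1²/4 = 0.7854 in²; R_n = 84 × 0.7854 × 3 × 1 = 197.9 kips → 197.9 / 2 = 99 kips.
Bearing (1.2 l_c t F_u ≤ 2.4 d t F_u): upper limit = 2.4·1·0.375·58 = 52.2 kips.
  Edge l_c = 1.625 − 1.125/2 = 1.062 → r_n = 27.73 kips; interior l_c = 3.5 − 1.125 = 2.375 → r_n = 52.2 kips.
  R_n,bearing = 1·27.73 + 2·52.2 = 132.1 kips → 132.1 / 2 = 66.1 kips.
Bearing governs: 66.1 kips.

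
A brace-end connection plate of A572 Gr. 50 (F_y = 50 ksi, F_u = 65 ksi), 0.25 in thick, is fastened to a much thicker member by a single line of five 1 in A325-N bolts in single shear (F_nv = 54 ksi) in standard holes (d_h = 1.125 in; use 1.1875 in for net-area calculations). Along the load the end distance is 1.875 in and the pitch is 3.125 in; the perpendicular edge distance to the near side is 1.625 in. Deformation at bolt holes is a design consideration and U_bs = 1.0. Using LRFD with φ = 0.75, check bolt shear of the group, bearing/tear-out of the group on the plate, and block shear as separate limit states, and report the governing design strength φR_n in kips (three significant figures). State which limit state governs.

78.6 kips (block shear governs)

Bolt shear: A_b = π·1²/4 = 0.7854 in²; R_n = 54 × 0.7854 × 5 × 1 = 212.1 kips → 0.75 × 212.1 = 159 kips.
Bearing: edge l_c = 1.312, r_n = 25.59 kips; interior l_c = 2, r_n = 39 kips; R_n = 25.59 + 4·39 = 181.6 kips → 136 kips.
Block shear: A_gv = 3.594, A_nv = 2.258, A_nt = 0.2578 in²; R_n = min(0.6F_uA_nv, 0.6F_yA_gv) + U_bs·F_u·A_nt = 104.8 kips → 78.6 kips.
Block shear governs: 78.6 kips.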